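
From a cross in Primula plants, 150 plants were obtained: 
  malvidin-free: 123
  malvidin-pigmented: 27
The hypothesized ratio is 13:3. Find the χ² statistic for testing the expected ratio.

The 13:3 ratio has 16 parts, so with N = 150 the expected counts are:
  malvidin-free: 150 × 13/16 = 121.875
  malvidin-pigmented: 150 × 3/16 = 28.125
χ² = Σ (O − E)² / E
  malvidin-free: (123 − 121.875)² / 121.875 = 0.0104
  malvidin-pigmented: (27 − 28.125)² / 28.125 = 0.0450
χ² = 0.0104 + 0.0450 = 0.0554 ≈ 0.055

0.055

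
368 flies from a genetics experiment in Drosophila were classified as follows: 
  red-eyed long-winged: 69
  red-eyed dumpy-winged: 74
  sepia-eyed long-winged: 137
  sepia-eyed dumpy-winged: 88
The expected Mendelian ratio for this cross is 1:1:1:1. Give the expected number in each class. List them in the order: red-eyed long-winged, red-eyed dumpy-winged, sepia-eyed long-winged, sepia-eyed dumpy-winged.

92, 92, 92, 92

The 1:1:1:1 ratio has 4 parts, so with N = 368 the expected counts are:
  red-eyed long-winged: 368 × 1/4 = 92
  red-eyed dumpy-winged: 368 × 1/4 = 92
  sepia-eyed long-winged: 368 × 1/4 = 92
  sepia-eyed dumpy-winged: 368 × 1/4 = 92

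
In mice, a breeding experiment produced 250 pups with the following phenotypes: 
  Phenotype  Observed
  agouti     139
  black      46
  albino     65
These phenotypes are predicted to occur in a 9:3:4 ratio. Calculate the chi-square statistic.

0.135

Total ratio parts = 16. Expected numbers out of 250:
  agouti: 250 × 9/16 = 140.625
  black: 250 × 3/16 = 46.875
  albino: 250 × 4/16 = 62.5
χ² = Σ (O − E)² / E
  agouti: (139 − 140.625)² / 140.625 = 0.0188
  black: (46 − 46.875)² / 46.875 = 0.0163
  albino: (65 − 62.5)² / 62.5 = 0.1000
χ² = 0.0188 + 0.0163 + 0.1000 = 0.1351 ≈ 0.135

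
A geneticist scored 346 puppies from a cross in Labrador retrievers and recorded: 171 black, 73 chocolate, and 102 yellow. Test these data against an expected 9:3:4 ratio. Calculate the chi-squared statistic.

The 9:3:4 ratio has 16 parts, so with N = 346 the expected counts are:
  black: 346 × 9/16 = 194.625
  chocolate: 346 × 3/16 = 64.875
  yellow: 346 × 4/16 = 86.5
χ² = Σ (O − E)² / E
  black: (171 − 194.625)² / 194.625 = 2.8678
  chocolate: (73 − 64.875)² / 64.875 = 1.0176
  yellow: (102 − 86.5)² / 86.5 = 2.7775
χ² = 2.8678 + 1.0176 + 2.7775 = 6.6629 ≈ 6.663

6.663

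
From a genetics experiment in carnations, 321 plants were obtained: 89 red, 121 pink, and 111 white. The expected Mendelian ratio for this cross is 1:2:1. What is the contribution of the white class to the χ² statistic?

11.783

Under the 1:2:1 hypothesis (Σ ratio = 4, N = 321):
  red: 321 × 1/4 = 80.25
  pink: 321 × 2/4 = 160.5
  white: 321 × 1/4 = 80.25
Contribution of white: (111 − 80.25)² / 80.25 = 11.7827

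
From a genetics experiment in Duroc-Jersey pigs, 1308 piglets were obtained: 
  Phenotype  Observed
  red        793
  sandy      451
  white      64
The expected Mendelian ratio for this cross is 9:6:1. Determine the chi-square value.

Expected counts for N = 1308 under a 9:6:1 ratio (total parts = 16):
  red: 1308 × 9/16 = 735.75
  sandy: 1308 × 6/16 = 490.5
  white: 1308 × 1/16 = 81.75
χ² = Σ (O − E)² / E
  red: (793 − 735.75)² / 735.75 = 4.4547
  sandy: (451 − 490.5)² / 490.5 = 3.1809
  white: (64 − 81.75)² / 81.75 = 3.8540
χ² = 4.4547 + 3.1809 + 3.8540 = 11.4896 ≈ 11.490

11.490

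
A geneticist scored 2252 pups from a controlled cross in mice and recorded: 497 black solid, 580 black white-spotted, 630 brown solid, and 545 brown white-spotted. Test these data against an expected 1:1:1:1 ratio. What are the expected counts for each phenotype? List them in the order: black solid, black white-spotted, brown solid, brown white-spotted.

Under the 1:1:1:1 hypothesis (Σ ratio = 4, N = 2252):
  black solid: 2252 × 1/4 = 563
  black white-spotted: 2252 × 1/4 = 563
  brown solid: 2252 × 1/4 = 563
  brown white-spotted: 2252 × 1/4 = 563

563, 563, 563, 563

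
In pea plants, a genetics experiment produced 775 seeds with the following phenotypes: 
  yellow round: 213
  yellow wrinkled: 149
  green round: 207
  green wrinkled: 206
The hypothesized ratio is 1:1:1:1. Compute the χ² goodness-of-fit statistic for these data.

13.929

Expected counts for N = 775 under a 1:1:1:1 ratio (total parts = 4):
  yellow round: 775 × 1/4 = 193.75
  yellow wrinkled: 775 × 1/4 = 193.75
  green round: 775 × 1/4 = 193.75
  green wrinkled: 775 × 1/4 = 193.75
χ² = Σ (O − E)² / E
  yellow round: (213 − 193.75)² / 193.75 = 1.9126
  yellow wrinkled: (149 − 193.75)² / 193.75 = 10.3358
  green round: (207 − 193.75)² / 193.75 = 0.9061
  green wrinkled: (206 − 193.75)² / 193.75 = 0.7745
χ² = 1.9126 + 10.3358 + 0.9061 + 0.7745 = 13.929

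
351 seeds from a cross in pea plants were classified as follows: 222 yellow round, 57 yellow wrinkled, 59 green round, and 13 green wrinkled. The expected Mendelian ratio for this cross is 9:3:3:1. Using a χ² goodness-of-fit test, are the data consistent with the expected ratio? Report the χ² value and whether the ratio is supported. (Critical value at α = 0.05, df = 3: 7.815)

8.582; not consistent

The 9:3:3:1 ratio has 16 parts, so with N = 351 the expected counts are:
  yellow round: 351 × 9/16 = 197.4375
  yellow wrinkled: 351 × 3/16 = 65.8125
  green round: 351 × 3/16 = 65.8125
  green wrinkled: 351 × 1/16 = 21.9375
χ² = Σ (O − E)² / E
  yellow round: (222 − 197.4375)² / 197.4375 = 3.0557
  yellow wrinkled: (57 − 65.8125)² / 65.8125 = 1.1800
  green round: (59 − 65.8125)² / 65.8125 = 0.7052
  green wrinkled: (13 − 21.9375)² / 21.9375 = 3.6412
χ² = 3.0557 + 1.1800 + 0.7052 + 3.6412 = 8.5821 ≈ 8.582
Degrees of freedom = 4 − 1 = 3; critical value at α = 0.05 is 7.815.
Since 8.582 > 7.815, we reject the null hypothesis — the data do not fit the 9:3:3:1 ratio.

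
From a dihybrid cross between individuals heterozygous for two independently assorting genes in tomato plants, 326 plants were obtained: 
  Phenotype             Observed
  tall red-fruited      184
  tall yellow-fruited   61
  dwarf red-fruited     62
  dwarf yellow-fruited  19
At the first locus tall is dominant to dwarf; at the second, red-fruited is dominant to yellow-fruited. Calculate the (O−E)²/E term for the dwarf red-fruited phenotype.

A dihybrid F₂ with independent assortment and complete dominance at both loci gives a 9:3:3:1 phenotypic ratio.
Expected counts for N = 326 under a 9:3:3:1 ratio (total parts = 16):
  tall red-fruited: 326 × 9/16 = 183.375
  tall yellow-fruited: 326 × 3/16 = 61.125
  dwarf red-fruited: 326 × 3/16 = 61.125
  dwarf yellow-fruited: 326 × 1/16 = 20.375
Contribution of dwarf red-fruited: (62 − 61.125)² / 61.125 = 0.0125

0.013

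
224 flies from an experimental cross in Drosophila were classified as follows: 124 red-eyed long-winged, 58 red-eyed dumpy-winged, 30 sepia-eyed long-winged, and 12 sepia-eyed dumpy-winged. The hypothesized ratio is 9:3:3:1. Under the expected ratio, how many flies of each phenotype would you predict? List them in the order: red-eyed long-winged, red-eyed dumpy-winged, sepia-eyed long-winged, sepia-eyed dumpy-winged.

126, 42, 42, 14

The 9:3:3:1 ratio has 16 parts, so with N = 224 the expected counts are:
  red-eyed long-winged: 224 × 9/16 = 126
  red-eyed dumpy-winged: 224 × 3/16 = 42
  sepia-eyed long-winged: 224 × 3/16 = 42
  sepia-eyed dumpy-winged: 224 × 1/16 = 14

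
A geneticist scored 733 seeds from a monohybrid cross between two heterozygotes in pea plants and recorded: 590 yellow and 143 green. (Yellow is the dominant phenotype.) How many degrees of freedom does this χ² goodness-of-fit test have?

1

For a monohybrid cross between heterozygotes with complete dominance, the expected phenotypic ratio is 3:1.
A goodness-of-fit test with 2 phenotype classes has df = 2 − 1 = 1.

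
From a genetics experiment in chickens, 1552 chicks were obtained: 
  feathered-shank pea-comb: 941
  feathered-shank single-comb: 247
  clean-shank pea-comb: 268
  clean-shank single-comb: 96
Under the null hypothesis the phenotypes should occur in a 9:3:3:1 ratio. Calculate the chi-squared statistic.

13.778

The 9:3:3:1 ratio has 16 parts, so with N = 1552 the expected counts are:
  feathered-shank pea-comb: 1552 × 9/16 = 873
  feathered-shank single-comb: 1552 × 3/16 = 291
  clean-shank pea-comb: 1552 × 3/16 = 291
  clean-shank single-comb: 1552 × 1/16 = 97
χ² = Σ (O − E)² / E
  feathered-shank pea-comb: (941 − 873)² / 873 = 5.2967
  feathered-shank single-comb: (247 − 291)² / 291 = 6.6529
  clean-shank pea-comb: (268 − 291)² / 291 = 1.8179
  clean-shank single-comb: (96 − 97)² / 97 = 0.0103
χ² = 5.2967 + 6.6529 + 1.8179 + 0.0103 = 13.7778 ≈ 13.778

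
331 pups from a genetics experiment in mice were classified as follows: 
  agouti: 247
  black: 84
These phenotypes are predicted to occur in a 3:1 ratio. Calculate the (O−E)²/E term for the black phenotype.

The 3:1 ratio has 4 parts, so with N = 331 the expected counts are:
  agouti: 331 × 3/4 = 248.25
  black: 331 × 1/4 = 82.75
Contribution of black: (84 − 82.75)² / 82.75 = 0.0189

0.019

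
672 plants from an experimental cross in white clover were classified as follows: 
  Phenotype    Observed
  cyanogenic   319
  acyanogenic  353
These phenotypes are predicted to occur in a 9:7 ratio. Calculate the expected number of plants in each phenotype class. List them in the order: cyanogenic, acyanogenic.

378, 294

Total ratio parts = 16. Expected numbers out of 672:
  cyanogenic: 672 × 9/16 = 378
  acyanogenic: 672 × 7/16 = 294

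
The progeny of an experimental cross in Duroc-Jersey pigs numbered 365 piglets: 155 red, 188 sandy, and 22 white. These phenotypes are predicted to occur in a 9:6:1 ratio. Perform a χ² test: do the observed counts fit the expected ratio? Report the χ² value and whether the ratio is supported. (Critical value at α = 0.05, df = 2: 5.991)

31.454; not consistent

Under the 9:6:1 hypothesis (Σ ratio = 16, N = 365):
  red: 365 × 9/16 = 205.3125
  sandy: 365 × 6/16 = 136.875
  white: 365 × 1/16 = 22.8125
χ² = Σ (O − E)² / E
  red: (155 − 205.3125)² / 205.3125 = 12.3292
  sandy: (188 − 136.875)² / 136.875 = 19.0960
  white: (22 − 22.8125)² / 22.8125 = 0.0289
χ² = 12.3292 + 19.0960 + 0.0289 = 31.4541 ≈ 31.454
Degrees of freedom = 3 − 1 = 2; critical value at α = 0.05 is 5.991.
Since 31.454 > 5.991, we reject the null hypothesis — the data do not fit the 9:6:1 ratio.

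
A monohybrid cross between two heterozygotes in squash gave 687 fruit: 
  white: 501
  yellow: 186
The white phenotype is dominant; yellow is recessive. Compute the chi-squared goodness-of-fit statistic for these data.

1.576

For a monohybrid cross between heterozygotes with complete dominance, the expected phenotypic ratio is 3:1.
Under the 3:1 hypothesis (Σ ratio = 4, N = 687):
  white: 687 × 3/4 = 515.25
  yellow: 687 × 1/4 = 171.75
χ² = Σ (O − E)² / E
  white: (501 − 515.25)² / 515.25 = 0.3941
  yellow: (186 − 171.75)² / 171.75 = 1.1823
χ² = 0.3941 + 1.1823 = 1.5764 ≈ 1.576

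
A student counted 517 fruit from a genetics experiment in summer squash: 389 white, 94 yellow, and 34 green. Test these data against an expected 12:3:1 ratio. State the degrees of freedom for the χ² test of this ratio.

A goodness-of-fit test with 3 phenotype classes has df = 3 − 1 = 2.

2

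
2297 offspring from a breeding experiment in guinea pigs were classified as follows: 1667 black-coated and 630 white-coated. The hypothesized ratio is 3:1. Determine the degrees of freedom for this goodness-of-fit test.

A goodness-of-fit test with 2 phenotype classes has df = 2 − 1 = 1.

1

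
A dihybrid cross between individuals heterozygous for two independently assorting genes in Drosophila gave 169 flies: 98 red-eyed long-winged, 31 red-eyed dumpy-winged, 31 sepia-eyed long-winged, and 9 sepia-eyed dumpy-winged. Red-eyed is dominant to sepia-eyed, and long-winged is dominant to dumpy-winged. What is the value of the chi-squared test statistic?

0.352

A dihybrid F₂ with independent assortment and complete dominance at both loci gives a 9:3:3:1 phenotypic ratio.
Expected counts for N = 169 under a 9:3:3:1 ratio (total parts = 16):
  red-eyed long-winged: 169 × 9/16 = 95.0625
  red-eyed dumpy-winged: 169 × 3/16 = 31.6875
  sepia-eyed long-winged: 169 × 3/16 = 31.6875
  sepia-eyed dumpy-winged: 169 × 1/16 = 10.5625
χ² = Σ (O − E)² / E
  red-eyed long-winged: (98 − 95.0625)² / 95.0625 = 0.0908
  red-eyed dumpy-winged: (31 − 31.6875)² / 31.6875 = 0.0149
  sepia-eyed long-winged: (31 − 31.6875)² / 31.6875 = 0.0149
  sepia-eyed dumpy-winged: (9 − 10.5625)² / 10.5625 = 0.2311
χ² = 0.0908 + 0.0149 + 0.0149 + 0.2311 = 0.3517 ≈ 0.352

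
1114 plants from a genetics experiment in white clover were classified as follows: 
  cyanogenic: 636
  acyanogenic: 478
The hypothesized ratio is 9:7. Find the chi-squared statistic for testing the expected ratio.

The 9:7 ratio has 16 parts, so with N = 1114 the expected counts are:
  cyanogenic: 1114 × 9/16 = 626.625
  acyanogenic: 1114 × 7/16 = 487.375
χ² = Σ (O − E)² / E
  cyanogenic: (636 − 626.625)² / 626.625 = 0.1403
  acyanogenic: (478 − 487.375)² / 487.375 = 0.1803
χ² = 0.1403 + 0.1803 = 0.3206 ≈ 0.321

0.321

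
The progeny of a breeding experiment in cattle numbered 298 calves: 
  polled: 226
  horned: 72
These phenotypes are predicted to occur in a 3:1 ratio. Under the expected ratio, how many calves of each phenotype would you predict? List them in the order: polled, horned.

Expected counts for N = 298 under a 3:1 ratio (total parts = 4):
  polled: 298 × 3/4 = 223.5
  horned: 298 × 1/4 = 74.5

223.5, 74.5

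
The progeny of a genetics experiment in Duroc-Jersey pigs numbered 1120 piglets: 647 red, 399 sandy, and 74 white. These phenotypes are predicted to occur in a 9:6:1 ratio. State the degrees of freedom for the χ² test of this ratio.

A goodness-of-fit test with 3 phenotype classes has df = 3 − 1 = 2.

2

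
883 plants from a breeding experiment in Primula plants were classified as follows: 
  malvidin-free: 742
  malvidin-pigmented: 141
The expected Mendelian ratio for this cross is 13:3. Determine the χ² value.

Under the 13:3 hypothesis (Σ ratio = 16, N = 883):
  malvidin-free: 883 × 13/16 = 717.4375
  malvidin-pigmented: 883 × 3/16 = 165.5625
χ² = Σ (O − E)² / E
  malvidin-free: (742 − 717.4375)² / 717.4375 = 0.8409
  malvidin-pigmented: (141 − 165.5625)² / 165.5625 = 3.6440
χ² = 0.8409 + 3.6440 = 4.4849 ≈ 4.485

4.485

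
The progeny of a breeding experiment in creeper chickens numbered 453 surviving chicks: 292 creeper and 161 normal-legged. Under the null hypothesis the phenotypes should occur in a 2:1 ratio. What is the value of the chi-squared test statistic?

Under the 2:1 hypothesis (Σ ratio = 3, N = 453):
  creeper: 453 × 2/3 = 302
  normal-legged: 453 × 1/3 = 151
χ² = Σ (O − E)² / E
  creeper: (292 − 302)² / 302 = 0.3311
  normal-legged: (161 − 151)² / 151 = 0.6623
χ² = 0.3311 + 0.6623 = 0.9934 ≈ 0.993

0.993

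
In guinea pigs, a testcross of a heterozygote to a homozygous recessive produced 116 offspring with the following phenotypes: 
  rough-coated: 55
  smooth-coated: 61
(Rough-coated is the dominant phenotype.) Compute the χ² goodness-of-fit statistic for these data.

0.310

A testcross of a heterozygote (Aa × aa) gives a 1:1 phenotypic ratio.
The 1:1 ratio has 2 parts, so with N = 116 the expected counts are:
  rough-coated: 116 × 1/2 = 58
  smooth-coated: 116 × 1/2 = 58
χ² = Σ (O − E)² / E
  rough-coated: (55 − 58)² / 58 = 0.1552
  smooth-coated: (61 − 58)² / 58 = 0.1552
χ² = 0.1552 + 0.1552 = 0.3104 ≈ 0.310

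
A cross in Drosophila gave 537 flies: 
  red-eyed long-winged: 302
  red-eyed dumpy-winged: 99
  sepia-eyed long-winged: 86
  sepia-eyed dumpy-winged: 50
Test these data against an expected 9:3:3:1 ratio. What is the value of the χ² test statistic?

Under the 9:3:3:1 hypothesis (Σ ratio = 16, N = 537):
  red-eyed long-winged: 537 × 9/16 = 302.0625
  red-eyed dumpy-winged: 537 × 3/16 = 100.6875
  sepia-eyed long-winged: 537 × 3/16 = 100.6875
  sepia-eyed dumpy-winged: 537 × 1/16 = 33.5625
χ² = Σ (O − E)² / E
  red-eyed long-winged: (302 − 302.0625)² / 302.0625 = 0.0000
  red-eyed dumpy-winged: (99 − 100.6875)² / 100.6875 = 0.0283
  sepia-eyed long-winged: (86 − 100.6875)² / 100.6875 = 2.1425
  sepia-eyed dumpy-winged: (50 − 33.5625)² / 33.5625 = 8.0504
χ² = 0.0000 + 0.0283 + 2.1425 + 8.0504 = 10.2212 ≈ 10.221

10.221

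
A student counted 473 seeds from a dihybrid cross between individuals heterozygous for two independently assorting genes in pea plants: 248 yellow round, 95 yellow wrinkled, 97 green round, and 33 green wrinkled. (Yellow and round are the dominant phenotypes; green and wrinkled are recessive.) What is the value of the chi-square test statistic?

A dihybrid F₂ with independent assortment and complete dominance at both loci gives a 9:3:3:1 phenotypic ratio.
Under the 9:3:3:1 hypothesis (Σ ratio = 16, N = 473):
  yellow round: 473 × 9/16 = 266.0625
  yellow wrinkled: 473 × 3/16 = 88.6875
  green round: 473 × 3/16 = 88.6875
  green wrinkled: 473 × 1/16 = 29.5625
χ² = Σ (O − E)² / E
  yellow round: (248 − 266.0625)² / 266.0625 = 1.2262
  yellow wrinkled: (95 − 88.6875)² / 88.6875 = 0.4493
  green round: (97 − 88.6875)² / 88.6875 = 0.7791
  green wrinkled: (33 − 29.5625)² / 29.5625 = 0.3997
χ² = 1.2262 + 0.4493 + 0.7791 + 0.3997 = 2.8543 ≈ 2.854

2.854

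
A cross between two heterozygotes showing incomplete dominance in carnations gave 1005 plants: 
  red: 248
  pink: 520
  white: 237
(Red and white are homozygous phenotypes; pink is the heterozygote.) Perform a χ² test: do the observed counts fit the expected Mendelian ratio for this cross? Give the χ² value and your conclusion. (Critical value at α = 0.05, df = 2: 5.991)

1.460; consistent

With incomplete dominance, a heterozygote × heterozygote cross gives a 1:2:1 phenotypic ratio.
The 1:2:1 ratio has 4 parts, so with N = 1005 the expected counts are:
  red: 1005 × 1/4 = 251.25
  pink: 1005 × 2/4 = 502.5
  white: 1005 × 1/4 = 251.25
χ² = Σ (O − E)² / E
  red: (248 − 251.25)² / 251.25 = 0.0420
  pink: (520 − 502.5)² / 502.5 = 0.6095
  white: (237 − 251.25)² / 251.25 = 0.8082
χ² = 0.0420 + 0.6095 + 0.8082 = 1.4597 ≈ 1.460
Degrees of freedom = 3 − 1 = 2; critical value at α = 0.05 is 5.991.
Since 1.460 < 5.991, we fail to reject the null hypothesis — the data are consistent with the 1:2:1 ratio.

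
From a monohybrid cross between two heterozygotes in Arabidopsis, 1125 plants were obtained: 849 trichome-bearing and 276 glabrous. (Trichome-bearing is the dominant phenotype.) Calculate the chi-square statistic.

For a monohybrid cross between heterozygotes with complete dominance, the expected phenotypic ratio is 3:1.
Under the 3:1 hypothesis (Σ ratio = 4, N = 1125):
  trichome-bearing: 1125 × 3/4 = 843.75
  glabrous: 1125 × 1/4 = 281.25
χ² = Σ (O − E)² / E
  trichome-bearing: (849 − 843.75)² / 843.75 = 0.0327
  glabrous: (276 − 281.25)² / 281.25 = 0.0980
χ² = 0.0327 + 0.0980 = 0.1307 ≈ 0.131

0.131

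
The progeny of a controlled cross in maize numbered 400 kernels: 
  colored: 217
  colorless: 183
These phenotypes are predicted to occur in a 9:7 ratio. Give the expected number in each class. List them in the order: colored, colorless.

225, 175

Expected counts for N = 400 under a 9:7 ratio (total parts = 16):
  colored: 400 × 9/16 = 225
  colorless: 400 × 7/16 = 175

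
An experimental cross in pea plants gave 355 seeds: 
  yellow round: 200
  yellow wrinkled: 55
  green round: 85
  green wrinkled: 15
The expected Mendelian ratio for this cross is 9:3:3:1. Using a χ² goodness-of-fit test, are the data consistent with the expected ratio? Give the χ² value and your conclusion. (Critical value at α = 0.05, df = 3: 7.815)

9.444; not consistent

Total ratio parts = 16. Expected numbers out of 355:
  yellow round: 355 × 9/16 = 199.6875
  yellow wrinkled: 355 × 3/16 = 66.5625
  green round: 355 × 3/16 = 66.5625
  green wrinkled: 355 × 1/16 = 22.1875
χ² = Σ (O − E)² / E
  yellow round: (200 − 199.6875)² / 199.6875 = 0.0005
  yellow wrinkled: (55 − 66.5625)² / 66.5625 = 2.0085
  green round: (85 − 66.5625)² / 66.5625 = 5.1071
  green wrinkled: (15 − 22.1875)² / 22.1875 = 2.3283
χ² = 0.0005 + 2.0085 + 5.1071 + 2.3283 = 9.4444 ≈ 9.444
Degrees of freedom = 4 − 1 = 3; critical value at α = 0.05 is 7.815.
Since 9.444 > 7.815, we reject the null hypothesis — the data do not fit the 9:3:3:1 ratio.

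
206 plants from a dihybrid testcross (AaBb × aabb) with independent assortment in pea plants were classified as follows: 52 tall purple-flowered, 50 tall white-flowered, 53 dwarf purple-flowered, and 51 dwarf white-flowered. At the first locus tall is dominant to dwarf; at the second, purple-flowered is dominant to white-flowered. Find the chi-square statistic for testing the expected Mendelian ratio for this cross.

0.097

A dihybrid testcross with independent assortment gives a 1:1:1:1 ratio.
Under the 1:1:1:1 hypothesis (Σ ratio = 4, N = 206):
  tall purple-flowered: 206 × 1/4 = 51.5
  tall white-flowered: 206 × 1/4 = 51.5
  dwarf purple-flowered: 206 × 1/4 = 51.5
  dwarf white-flowered: 206 × 1/4 = 51.5
χ² = Σ (O − E)² / E
  tall purple-flowered: (52 − 51.5)² / 51.5 = 0.0049
  tall white-flowered: (50 − 51.5)² / 51.5 = 0.0437
  dwarf purple-flowered: (53 − 51.5)² / 51.5 = 0.0437
  dwarf white-flowered: (51 − 51.5)² / 51.5 = 0.0049
χ² = 0.0049 + 0.0437 + 0.0437 + 0.0049 = 0.0972 ≈ 0.097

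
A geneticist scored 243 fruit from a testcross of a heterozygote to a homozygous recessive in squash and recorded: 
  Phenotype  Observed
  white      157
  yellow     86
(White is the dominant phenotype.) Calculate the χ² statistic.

A testcross of a heterozygote (Aa × aa) gives a 1:1 phenotypic ratio.
The 1:1 ratio has 2 parts, so with N = 243 the expected counts are:
  white: 243 × 1/2 = 121.5
  yellow: 243 × 1/2 = 121.5
χ² = Σ (O − E)² / E
  white: (157 − 121.5)² / 121.5 = 10.3724
  yellow: (86 − 121.5)² / 121.5 = 10.3724
χ² = 10.3724 + 10.3724 = 20.7448 ≈ 20.745

20.745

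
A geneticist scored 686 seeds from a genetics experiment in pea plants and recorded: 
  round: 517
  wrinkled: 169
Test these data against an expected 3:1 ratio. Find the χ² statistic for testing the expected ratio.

0.049

Total ratio parts = 4. Expected numbers out of 686:
  round: 686 × 3/4 = 514.5
  wrinkled: 686 × 1/4 = 171.5
χ² = Σ (O − E)² / E
  round: (517 − 514.5)² / 514.5 = 0.0121
  wrinkled: (169 − 171.5)² / 171.5 = 0.0364
χ² = 0.0121 + 0.0364 = 0.0485 ≈ 0.049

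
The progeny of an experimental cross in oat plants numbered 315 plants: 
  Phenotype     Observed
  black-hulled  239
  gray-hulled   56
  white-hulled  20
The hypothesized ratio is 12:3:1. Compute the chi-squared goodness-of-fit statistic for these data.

0.196

Under the 12:3:1 hypothesis (Σ ratio = 16, N = 315):
  black-hulled: 315 × 12/16 = 236.25
  gray-hulled: 315 × 3/16 = 59.0625
  white-hulled: 315 × 1/16 = 19.6875
χ² = Σ (O − E)² / E
  black-hulled: (239 − 236.25)² / 236.25 = 0.0320
  gray-hulled: (56 − 59.0625)² / 59.0625 = 0.1588
  white-hulled: (20 − 19.6875)² / 19.6875 = 0.0050
χ² = 0.0320 + 0.1588 + 0.0050 = 0.1958 ≈ 0.196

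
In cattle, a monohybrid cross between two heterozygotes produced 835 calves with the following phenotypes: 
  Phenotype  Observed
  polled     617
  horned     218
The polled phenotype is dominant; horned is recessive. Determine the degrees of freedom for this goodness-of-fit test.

1

For a monohybrid cross between heterozygotes with complete dominance, the expected phenotypic ratio is 3:1.
A goodness-of-fit test with 2 phenotype classes has df = 2 − 1 = 1.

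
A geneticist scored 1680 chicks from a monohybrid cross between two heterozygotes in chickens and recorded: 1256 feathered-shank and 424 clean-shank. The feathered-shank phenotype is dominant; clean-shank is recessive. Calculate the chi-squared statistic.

For a monohybrid cross between heterozygotes with complete dominance, the expected phenotypic ratio is 3:1.
Expected counts for N = 1680 under a 3:1 ratio (total parts = 4):
  feathered-shank: 1680 × 3/4 = 1260
  clean-shank: 1680 × 1/4 = 420
χ² = Σ (O − E)² / E
  feathered-shank: (1256 − 1260)² / 1260 = 0.0127
  clean-shank: (424 − 420)² / 420 = 0.0381
χ² = 0.0127 + 0.0381 = 0.0508 ≈ 0.051

0.051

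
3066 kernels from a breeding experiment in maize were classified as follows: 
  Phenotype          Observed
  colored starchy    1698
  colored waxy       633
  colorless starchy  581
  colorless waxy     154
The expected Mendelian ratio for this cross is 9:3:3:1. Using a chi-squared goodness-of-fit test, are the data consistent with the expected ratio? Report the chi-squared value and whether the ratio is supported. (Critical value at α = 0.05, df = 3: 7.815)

Total ratio parts = 16. Expected numbers out of 3066:
  colored starchy: 3066 × 9/16 = 1724.625
  colored waxy: 3066 × 3/16 = 574.875
  colorless starchy: 3066 × 3/16 = 574.875
  colorless waxy: 3066 × 1/16 = 191.625
χ² = Σ (O − E)² / E
  colored starchy: (1698 − 1724.625)² / 1724.625 = 0.4110
  colored waxy: (633 − 574.875)² / 574.875 = 5.8770
  colorless starchy: (581 − 574.875)² / 574.875 = 0.0653
  colorless waxy: (154 − 191.625)² / 191.625 = 7.3876
χ² = 0.4110 + 5.8770 + 0.0653 + 7.3876 = 13.7409 ≈ 13.741
Degrees of freedom = 4 − 1 = 3; critical value at α = 0.05 is 7.815.
Since 13.741 > 7.815, we reject the null hypothesis — the data do not fit the 9:3:3:1 ratio.

13.741; not consistent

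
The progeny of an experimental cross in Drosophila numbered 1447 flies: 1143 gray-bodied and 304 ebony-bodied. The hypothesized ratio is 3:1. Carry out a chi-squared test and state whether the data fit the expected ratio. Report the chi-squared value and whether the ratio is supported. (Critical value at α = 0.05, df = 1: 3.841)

12.292; not consistent

Expected counts for N = 1447 under a 3:1 ratio (total parts = 4):
  gray-bodied: 1447 × 3/4 = 1085.25
  ebony-bodied: 1447 × 1/4 = 361.75
χ² = Σ (O − E)² / E
  gray-bodied: (1143 − 1085.25)² / 1085.25 = 3.0731
  ebony-bodied: (304 − 361.75)² / 361.75 = 9.2192
χ² = 3.0731 + 9.2192 = 12.2923 ≈ 12.292
Degrees of freedom = 2 − 1 = 1; critical value at α = 0.05 is 3.841.
Since 12.292 > 3.841, we reject the null hypothesis — the data do not fit the 3:1 ratio.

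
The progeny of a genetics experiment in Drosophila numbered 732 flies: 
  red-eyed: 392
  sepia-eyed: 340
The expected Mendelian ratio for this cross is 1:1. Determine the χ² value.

Total ratio parts = 2. Expected numbers out of 732:
  red-eyed: 732 × 1/2 = 366
  sepia-eyed: 732 × 1/2 = 366
χ² = Σ (O − E)² / E
  red-eyed: (392 − 366)² / 366 = 1.8470
  sepia-eyed: (340 − 366)² / 366 = 1.8470
χ² = 1.8470 + 1.8470 = 3.694

3.694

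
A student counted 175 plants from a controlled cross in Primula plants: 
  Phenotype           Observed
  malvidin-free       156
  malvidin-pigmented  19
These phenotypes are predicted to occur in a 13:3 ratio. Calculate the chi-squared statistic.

Under the 13:3 hypothesis (Σ ratio = 16, N = 175):
  malvidin-free: 175 × 13/16 = 142.1875
  malvidin-pigmented: 175 × 3/16 = 32.8125
χ² = Σ (O − E)² / E
  malvidin-free: (156 − 142.1875)² / 142.1875 = 1.3418
  malvidin-pigmented: (19 − 32.8125)² / 32.8125 = 5.8144
χ² = 1.3418 + 5.8144 = 7.1562 ≈ 7.156

7.156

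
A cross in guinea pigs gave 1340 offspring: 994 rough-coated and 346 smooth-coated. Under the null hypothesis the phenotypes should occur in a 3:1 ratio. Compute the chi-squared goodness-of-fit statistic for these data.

The 3:1 ratio has 4 parts, so with N = 1340 the expected counts are:
  rough-coated: 1340 × 3/4 = 1005
  smooth-coated: 1340 × 1/4 = 335
χ² = Σ (O − E)² / E
  rough-coated: (994 − 1005)² / 1005 = 0.1204
  smooth-coated: (346 − 335)² / 335 = 0.3612
χ² = 0.1204 + 0.3612 = 0.4816 ≈ 0.482

0.482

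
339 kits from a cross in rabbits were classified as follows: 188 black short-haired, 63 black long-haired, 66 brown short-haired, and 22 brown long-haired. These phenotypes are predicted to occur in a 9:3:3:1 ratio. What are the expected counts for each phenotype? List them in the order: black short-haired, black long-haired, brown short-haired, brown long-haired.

190.6875, 63.5625, 63.5625, 21.1875

Expected counts for N = 339 under a 9:3:3:1 ratio (total parts = 16):
  black short-haired: 339 × 9/16 = 190.6875
  black long-haired: 339 × 3/16 = 63.5625
  brown short-haired: 339 × 3/16 = 63.5625
  brown long-haired: 339 × 1/16 = 21.1875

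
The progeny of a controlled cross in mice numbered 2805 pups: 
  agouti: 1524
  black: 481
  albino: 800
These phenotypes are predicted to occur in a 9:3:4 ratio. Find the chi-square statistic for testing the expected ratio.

The 9:3:4 ratio has 16 parts, so with N = 2805 the expected counts are:
  agouti: 2805 × 9/16 = 1577.8125
  black: 2805 × 3/16 = 525.9375
  albino: 2805 × 4/16 = 701.25
χ² = Σ (O − E)² / E
  agouti: (1524 − 1577.8125)² / 1577.8125 = 1.8353
  black: (481 − 525.9375)² / 525.9375 = 3.8396
  albino: (800 − 701.25)² / 701.25 = 13.9060
χ² = 1.8353 + 3.8396 + 13.9060 = 19.5809 ≈ 19.581

19.581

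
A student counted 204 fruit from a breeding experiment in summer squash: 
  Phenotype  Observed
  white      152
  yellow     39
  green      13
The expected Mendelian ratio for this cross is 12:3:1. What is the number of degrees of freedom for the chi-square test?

2

A goodness-of-fit test with 3 phenotype classes has df = 3 − 1 = 2.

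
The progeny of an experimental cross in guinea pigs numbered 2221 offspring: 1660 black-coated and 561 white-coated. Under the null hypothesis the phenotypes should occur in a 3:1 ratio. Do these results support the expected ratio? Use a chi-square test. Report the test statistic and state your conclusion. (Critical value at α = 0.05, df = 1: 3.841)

0.079; consistent

Expected counts for N = 2221 under a 3:1 ratio (total parts = 4):
  black-coated: 2221 × 3/4 = 1665.75
  white-coated: 2221 × 1/4 = 555.25
χ² = Σ (O − E)² / E
  black-coated: (1660 − 1665.75)² / 1665.75 = 0.0198
  white-coated: (561 − 555.25)² / 555.25 = 0.0595
χ² = 0.0198 + 0.0595 = 0.0793 ≈ 0.079
Degrees of freedom = 2 − 1 = 1; critical value at α = 0.05 is 3.841.
Since 0.079 < 3.841, we fail to reject the null hypothesis — the data are consistent with the 3:1 ratio.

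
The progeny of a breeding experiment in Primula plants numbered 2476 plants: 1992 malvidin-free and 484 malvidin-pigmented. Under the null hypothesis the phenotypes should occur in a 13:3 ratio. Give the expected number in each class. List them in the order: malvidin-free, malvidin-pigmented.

2011.75, 464.25

The 13:3 ratio has 16 parts, so with N = 2476 the expected counts are:
  malvidin-free: 2476 × 13/16 = 2011.75
  malvidin-pigmented: 2476 × 3/16 = 464.25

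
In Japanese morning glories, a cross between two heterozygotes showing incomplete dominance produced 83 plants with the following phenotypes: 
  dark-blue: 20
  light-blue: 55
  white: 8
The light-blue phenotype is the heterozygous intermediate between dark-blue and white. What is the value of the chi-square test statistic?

12.253

With incomplete dominance, a heterozygote × heterozygote cross gives a 1:2:1 phenotypic ratio.
Expected counts for N = 83 under a 1:2:1 ratio (total parts = 4):
  dark-blue: 83 × 1/4 = 20.75
  light-blue: 83 × 2/4 = 41.5
  white: 83 × 1/4 = 20.75
χ² = Σ (O − E)² / E
  dark-blue: (20 − 20.75)² / 20.75 = 0.0271
  light-blue: (55 − 41.5)² / 41.5 = 4.3916
  white: (8 − 20.75)² / 20.75 = 7.8343
χ² = 0.0271 + 4.3916 + 7.8343 = 12.253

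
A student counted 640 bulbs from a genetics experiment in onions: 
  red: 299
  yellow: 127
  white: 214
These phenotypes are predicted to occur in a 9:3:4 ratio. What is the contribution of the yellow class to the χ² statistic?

0.408

Expected counts for N = 640 under a 9:3:4 ratio (total parts = 16):
  red: 640 × 9/16 = 360
  yellow: 640 × 3/16 = 120
  white: 640 × 4/16 = 160
Contribution of yellow: (127 − 120)² / 120 = 0.4083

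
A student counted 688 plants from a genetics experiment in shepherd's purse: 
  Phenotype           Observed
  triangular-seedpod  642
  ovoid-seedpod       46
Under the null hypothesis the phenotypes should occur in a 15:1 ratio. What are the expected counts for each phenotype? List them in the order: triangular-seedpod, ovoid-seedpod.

645, 43

Total ratio parts = 16. Expected numbers out of 688:
  triangular-seedpod: 688 × 15/16 = 645
  ovoid-seedpod: 688 × 1/16 = 43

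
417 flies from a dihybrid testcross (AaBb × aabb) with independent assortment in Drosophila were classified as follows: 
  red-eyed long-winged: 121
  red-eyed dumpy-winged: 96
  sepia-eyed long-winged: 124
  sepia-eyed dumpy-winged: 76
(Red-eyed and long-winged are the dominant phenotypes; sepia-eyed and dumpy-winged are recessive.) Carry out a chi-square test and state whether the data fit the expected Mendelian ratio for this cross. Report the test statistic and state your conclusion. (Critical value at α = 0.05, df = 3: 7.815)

A dihybrid testcross with independent assortment gives a 1:1:1:1 ratio.
Total ratio parts = 4. Expected numbers out of 417:
  red-eyed long-winged: 417 × 1/4 = 104.25
  red-eyed dumpy-winged: 417 × 1/4 = 104.25
  sepia-eyed long-winged: 417 × 1/4 = 104.25
  sepia-eyed dumpy-winged: 417 × 1/4 = 104.25
χ² = Σ (O − E)² / E
  red-eyed long-winged: (121 − 104.25)² / 104.25 = 2.6912
  red-eyed dumpy-winged: (96 − 104.25)² / 104.25 = 0.6529
  sepia-eyed long-winged: (124 − 104.25)² / 104.25 = 3.7416
  sepia-eyed dumpy-winged: (76 − 104.25)² / 104.25 = 7.6553
χ² = 2.6912 + 0.6529 + 3.7416 + 7.6553 = 14.741
Degrees of freedom = 4 − 1 = 3; critical value at α = 0.05 is 7.815.
Since 14.741 > 7.815, we reject the null hypothesis — the data do not fit the 1:1:1:1 ratio.

14.741; not consistent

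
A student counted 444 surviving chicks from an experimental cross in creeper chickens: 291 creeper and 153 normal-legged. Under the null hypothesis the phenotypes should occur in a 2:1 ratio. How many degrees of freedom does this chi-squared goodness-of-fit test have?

1

A goodness-of-fit test with 2 phenotype classes has df = 2 − 1 = 1.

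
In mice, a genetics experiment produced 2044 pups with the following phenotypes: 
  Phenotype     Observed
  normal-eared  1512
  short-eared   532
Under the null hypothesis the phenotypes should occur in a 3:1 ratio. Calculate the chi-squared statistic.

1.151

The 3:1 ratio has 4 parts, so with N = 2044 the expected counts are:
  normal-eared: 2044 × 3/4 = 1533
  short-eared: 2044 × 1/4 = 511
χ² = Σ (O − E)² / E
  normal-eared: (1512 − 1533)² / 1533 = 0.2877
  short-eared: (532 − 511)² / 511 = 0.8630
χ² = 0.2877 + 0.8630 = 1.1507 ≈ 1.151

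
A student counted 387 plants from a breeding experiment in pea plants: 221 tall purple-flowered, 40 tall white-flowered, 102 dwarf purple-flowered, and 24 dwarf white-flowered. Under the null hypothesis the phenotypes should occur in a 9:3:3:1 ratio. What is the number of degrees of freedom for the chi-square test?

A goodness-of-fit test with 4 phenotype classes has df = 4 − 1 = 3.

3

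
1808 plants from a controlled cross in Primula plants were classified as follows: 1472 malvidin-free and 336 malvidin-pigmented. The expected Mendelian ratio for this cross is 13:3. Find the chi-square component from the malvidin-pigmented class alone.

0.027

Expected counts for N = 1808 under a 13:3 ratio (total parts = 16):
  malvidin-free: 1808 × 13/16 = 1469
  malvidin-pigmented: 1808 × 3/16 = 339
Contribution of malvidin-pigmented: (336 − 339)² / 339 = 0.0265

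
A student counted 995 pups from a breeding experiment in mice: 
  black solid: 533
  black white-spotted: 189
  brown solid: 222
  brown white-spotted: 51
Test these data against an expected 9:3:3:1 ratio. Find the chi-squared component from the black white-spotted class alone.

0.032

Under the 9:3:3:1 hypothesis (Σ ratio = 16, N = 995):
  black solid: 995 × 9/16 = 559.6875
  black white-spotted: 995 × 3/16 = 186.5625
  brown solid: 995 × 3/16 = 186.5625
  brown white-spotted: 995 × 1/16 = 62.1875
Contribution of black white-spotted: (189 − 186.5625)² / 186.5625 = 0.0318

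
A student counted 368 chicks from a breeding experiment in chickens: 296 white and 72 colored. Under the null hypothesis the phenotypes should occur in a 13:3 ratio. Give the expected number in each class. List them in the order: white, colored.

Under the 13:3 hypothesis (Σ ratio = 16, N = 368):
  white: 368 × 13/16 = 299
  colored: 368 × 3/16 = 69

299, 69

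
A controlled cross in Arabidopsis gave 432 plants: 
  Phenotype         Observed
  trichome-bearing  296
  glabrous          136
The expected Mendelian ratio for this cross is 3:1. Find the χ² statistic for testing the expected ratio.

Expected counts for N = 432 under a 3:1 ratio (total parts = 4):
  trichome-bearing: 432 × 3/4 = 324
  glabrous: 432 × 1/4 = 108
χ² = Σ (O − E)² / E
  trichome-bearing: (296 − 324)² / 324 = 2.4198
  glabrous: (136 − 108)² / 108 = 7.2593
χ² = 2.4198 + 7.2593 = 9.6791 ≈ 9.679

9.679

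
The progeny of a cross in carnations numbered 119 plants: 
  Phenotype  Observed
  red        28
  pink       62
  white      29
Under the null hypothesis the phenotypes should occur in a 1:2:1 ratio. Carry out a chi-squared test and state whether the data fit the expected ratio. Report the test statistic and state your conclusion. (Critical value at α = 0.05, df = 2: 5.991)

Expected counts for N = 119 under a 1:2:1 ratio (total parts = 4):
  red: 119 × 1/4 = 29.75
  pink: 119 × 2/4 = 59.5
  white: 119 × 1/4 = 29.75
χ² = Σ (O − E)² / E
  red: (28 − 29.75)² / 29.75 = 0.1029
  pink: (62 − 59.5)² / 59.5 = 0.1050
  white: (29 − 29.75)² / 29.75 = 0.0189
χ² = 0.1029 + 0.1050 + 0.0189 = 0.2268 ≈ 0.227
Degrees of freedom = 3 − 1 = 2; critical value at α = 0.05 is 5.991.
Since 0.227 < 5.991, we fail to reject the null hypothesis — the data are consistent with the 1:2:1 ratio.

0.227; consistent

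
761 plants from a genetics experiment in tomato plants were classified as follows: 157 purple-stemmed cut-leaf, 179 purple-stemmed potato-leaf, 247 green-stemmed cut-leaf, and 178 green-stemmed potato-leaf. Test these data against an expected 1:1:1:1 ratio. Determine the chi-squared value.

24.193

Under the 1:1:1:1 hypothesis (Σ ratio = 4, N = 761):
  purple-stemmed cut-leaf: 761 × 1/4 = 190.25
  purple-stemmed potato-leaf: 761 × 1/4 = 190.25
  green-stemmed cut-leaf: 761 × 1/4 = 190.25
  green-stemmed potato-leaf: 761 × 1/4 = 190.25
χ² = Σ (O − E)² / E
  purple-stemmed cut-leaf: (157 − 190.25)² / 190.25 = 5.8111
  purple-stemmed potato-leaf: (179 − 190.25)² / 190.25 = 0.6652
  green-stemmed cut-leaf: (247 − 190.25)² / 190.25 = 16.9281
  green-stemmed potato-leaf: (178 − 190.25)² / 190.25 = 0.7888
χ² = 5.8111 + 0.6652 + 16.9281 + 0.7888 = 24.1932 ≈ 24.193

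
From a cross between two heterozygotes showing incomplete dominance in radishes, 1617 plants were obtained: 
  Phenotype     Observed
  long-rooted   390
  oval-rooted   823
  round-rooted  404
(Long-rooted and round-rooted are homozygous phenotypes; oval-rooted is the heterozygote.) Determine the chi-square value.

0.763

With incomplete dominance, a heterozygote × heterozygote cross gives a 1:2:1 phenotypic ratio.
The 1:2:1 ratio has 4 parts, so with N = 1617 the expected counts are:
  long-rooted: 1617 × 1/4 = 404.25
  oval-rooted: 1617 × 2/4 = 808.5
  round-rooted: 1617 × 1/4 = 404.25
χ² = Σ (O − E)² / E
  long-rooted: (390 − 404.25)² / 404.25 = 0.5023
  oval-rooted: (823 − 808.5)² / 808.5 = 0.2600
  round-rooted: (404 − 404.25)² / 404.25 = 0.0002
χ² = 0.5023 + 0.2600 + 0.0002 = 0.7625 ≈ 0.763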